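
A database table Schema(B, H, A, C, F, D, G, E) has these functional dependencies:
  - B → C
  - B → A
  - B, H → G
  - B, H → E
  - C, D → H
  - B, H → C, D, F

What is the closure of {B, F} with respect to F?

{A, B, C, F}

Start with {B, F}.
B → C applies; add {C} → now {B, C, F}.
B → A applies; add {A} → now {A, B, C, F}.
No further FD applies.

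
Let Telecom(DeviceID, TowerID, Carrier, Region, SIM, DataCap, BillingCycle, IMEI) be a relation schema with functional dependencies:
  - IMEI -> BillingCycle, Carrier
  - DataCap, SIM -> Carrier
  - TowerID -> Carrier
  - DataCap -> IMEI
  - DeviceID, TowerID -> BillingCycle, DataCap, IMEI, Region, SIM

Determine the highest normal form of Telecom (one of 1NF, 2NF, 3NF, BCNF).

1NF

Candidate key: {DeviceID, TowerID}. Prime attributes: {DeviceID, TowerID}.
IMEI -> BillingCycle, Carrier: {IMEI}⁺ = {BillingCycle, Carrier, IMEI}, which is not all of the attributes, so the left side is not a superkey — BCNF is violated.
IMEI -> BillingCycle, Carrier has non-prime {BillingCycle, Carrier} on the right and a non-superkey on the left, so 3NF fails.
The proper key subset {TowerID} of {DeviceID, TowerID} determines non-prime {Carrier}, so the relation is not even in 2NF.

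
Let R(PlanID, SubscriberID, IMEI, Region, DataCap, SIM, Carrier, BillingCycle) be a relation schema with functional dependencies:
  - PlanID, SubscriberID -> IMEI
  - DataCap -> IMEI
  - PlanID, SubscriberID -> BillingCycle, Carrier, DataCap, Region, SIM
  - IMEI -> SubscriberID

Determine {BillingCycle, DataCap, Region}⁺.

{BillingCycle, DataCap, IMEI, Region, SubscriberID}

Start with {BillingCycle, DataCap, Region}.
DataCap -> IMEI applies; add {IMEI} → now {BillingCycle, DataCap, IMEI, Region}.
IMEI -> SubscriberID applies; add {SubscriberID} → now {BillingCycle, DataCap, IMEI, Region, SubscriberID}.
No further FD applies.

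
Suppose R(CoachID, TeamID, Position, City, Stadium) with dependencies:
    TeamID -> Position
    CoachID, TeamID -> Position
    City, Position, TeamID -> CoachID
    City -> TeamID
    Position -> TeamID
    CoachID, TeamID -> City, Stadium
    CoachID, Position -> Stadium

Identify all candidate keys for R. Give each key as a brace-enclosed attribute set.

{City}⁺ = {City, CoachID, Position, Stadium, TeamID}, which is every attribute, so {City} is a candidate key.
{CoachID, Position}⁺ = {City, CoachID, Position, Stadium, TeamID}, which is every attribute, so {CoachID, Position} is a candidate key.
{CoachID, TeamID}⁺ = {City, CoachID, Position, Stadium, TeamID}, which is every attribute, so {CoachID, TeamID} is a candidate key.
These are minimal and exhaustive — every other superkey contains one of them.

{City}, {CoachID, Position}, {CoachID, TeamID}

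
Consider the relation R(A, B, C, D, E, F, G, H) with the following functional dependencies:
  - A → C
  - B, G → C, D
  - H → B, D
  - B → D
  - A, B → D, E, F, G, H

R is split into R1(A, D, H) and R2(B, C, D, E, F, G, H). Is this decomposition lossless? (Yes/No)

No

R1 ∩ R2 = {D, H}; its closure under F is {B, D, H}.
R1 ⊄ {B, D, H} and R2 ⊄ {B, D, H}, so the split is lossy.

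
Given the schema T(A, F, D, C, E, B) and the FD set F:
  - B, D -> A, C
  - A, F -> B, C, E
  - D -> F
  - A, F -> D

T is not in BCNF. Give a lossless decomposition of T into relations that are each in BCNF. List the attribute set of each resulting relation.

Candidate keys of the original relation: {A, D}, {A, F}, {B, D}.
{A, B, C, D, E, F}: {D} determines {D, F} here but is not a superkey — split on D -> F, giving {D, F} and {A, B, C, D, E}.
{D, F} has no BCNF violation.
{A, B, C, D, E} has no BCNF violation.

{A, B, C, D, E}; {D, F}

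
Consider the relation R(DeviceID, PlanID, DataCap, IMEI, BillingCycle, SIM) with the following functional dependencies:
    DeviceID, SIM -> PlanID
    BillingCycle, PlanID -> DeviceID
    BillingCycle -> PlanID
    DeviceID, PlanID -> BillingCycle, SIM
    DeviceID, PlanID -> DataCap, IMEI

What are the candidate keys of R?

{BillingCycle}, {DeviceID, PlanID}, {DeviceID, SIM}

{BillingCycle} is a candidate key since {BillingCycle}⁺ = {BillingCycle, DataCap, DeviceID, IMEI, PlanID, SIM} covers every attribute.
{DeviceID, PlanID} is a candidate key since {DeviceID, PlanID}⁺ = {BillingCycle, DataCap, DeviceID, IMEI, PlanID, SIM} covers every attribute.
{DeviceID, SIM} is a candidate key since {DeviceID, SIM}⁺ = {BillingCycle, DataCap, DeviceID, IMEI, PlanID, SIM} covers every attribute.
No proper subset of any of these is a key, and no other minimal superkey exists.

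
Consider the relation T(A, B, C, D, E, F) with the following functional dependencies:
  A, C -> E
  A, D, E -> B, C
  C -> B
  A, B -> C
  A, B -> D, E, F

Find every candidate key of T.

{A, B}, {A, C}, {A, D, E}

Attributes never on any right-hand side: {A} — every candidate key must contain it.
{A, B} is a candidate key since {A, B}⁺ = {A, B, C, D, E, F} covers every attribute.
{A, C} is a candidate key since {A, C}⁺ = {A, B, C, D, E, F} covers every attribute.
{A, D, E} is a candidate key since {A, D, E}⁺ = {A, B, C, D, E, F} covers every attribute.
Any other superkey properly contains one of these, so there are no further candidate keys.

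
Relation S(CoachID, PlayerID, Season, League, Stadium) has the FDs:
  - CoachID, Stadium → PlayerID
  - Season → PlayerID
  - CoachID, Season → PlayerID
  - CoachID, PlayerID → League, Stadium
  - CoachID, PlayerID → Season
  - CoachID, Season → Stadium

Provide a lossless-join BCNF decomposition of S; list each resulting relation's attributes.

Candidate keys of the original relation: {CoachID, PlayerID}, {CoachID, Season}, {CoachID, Stadium}.
{CoachID, League, PlayerID, Season, Stadium}: {Season} determines {PlayerID, Season} here but is not a superkey — split on Season → PlayerID, giving {PlayerID, Season} and {CoachID, League, Season, Stadium}.
{PlayerID, Season}: every determinant is a superkey — BCNF.
{CoachID, League, Season, Stadium}: every determinant is a superkey — BCNF.

{CoachID, League, Season, Stadium}; {PlayerID, Season}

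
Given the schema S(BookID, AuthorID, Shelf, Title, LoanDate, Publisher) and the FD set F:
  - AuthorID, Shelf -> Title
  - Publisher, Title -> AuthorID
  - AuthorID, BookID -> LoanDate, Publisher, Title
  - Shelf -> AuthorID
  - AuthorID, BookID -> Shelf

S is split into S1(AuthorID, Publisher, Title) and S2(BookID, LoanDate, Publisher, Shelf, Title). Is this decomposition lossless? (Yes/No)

Yes

The shared attributes are {Publisher, Title} and {Publisher, Title}⁺ = {AuthorID, Publisher, Title}.
Since S1 ⊆ {AuthorID, Publisher, Title}, the intersection is a superkey of S1; the decomposition is lossless.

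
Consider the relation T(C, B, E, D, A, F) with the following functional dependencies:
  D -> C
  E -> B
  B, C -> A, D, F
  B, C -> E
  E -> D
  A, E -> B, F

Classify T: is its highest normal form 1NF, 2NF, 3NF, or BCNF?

Candidate keys: {B, C}, {B, D}, {E}. Prime attributes: {B, C, D, E}.
For D -> C we have {D}⁺ = {C, D}; {D} is not a superkey, so BCNF fails.
Its right-hand attributes {C} are all prime, as are those of every other non-superkey FD — the relation is in 3NF.

3NF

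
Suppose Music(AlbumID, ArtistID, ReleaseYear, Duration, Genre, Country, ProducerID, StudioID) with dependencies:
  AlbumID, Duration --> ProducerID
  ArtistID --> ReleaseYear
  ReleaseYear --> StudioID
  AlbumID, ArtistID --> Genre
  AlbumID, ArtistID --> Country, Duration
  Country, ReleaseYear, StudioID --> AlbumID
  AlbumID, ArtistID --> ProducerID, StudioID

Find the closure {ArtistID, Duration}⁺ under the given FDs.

{ArtistID, Duration, ReleaseYear, StudioID}

Start with {ArtistID, Duration}.
ArtistID --> ReleaseYear applies; add {ReleaseYear} → now {ArtistID, Duration, ReleaseYear}.
ReleaseYear --> StudioID applies; add {StudioID} → now {ArtistID, Duration, ReleaseYear, StudioID}.
No further FD applies.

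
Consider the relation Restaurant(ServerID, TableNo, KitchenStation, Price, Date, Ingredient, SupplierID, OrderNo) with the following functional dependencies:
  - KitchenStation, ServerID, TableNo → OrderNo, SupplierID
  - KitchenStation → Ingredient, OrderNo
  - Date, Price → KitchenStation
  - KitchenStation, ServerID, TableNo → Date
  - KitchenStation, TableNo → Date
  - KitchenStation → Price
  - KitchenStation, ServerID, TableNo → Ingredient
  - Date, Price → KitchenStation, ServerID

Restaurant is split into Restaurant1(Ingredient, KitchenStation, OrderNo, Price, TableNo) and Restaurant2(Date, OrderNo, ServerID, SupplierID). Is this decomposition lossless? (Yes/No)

No

Restaurant1 ∩ Restaurant2 = {OrderNo}; its closure under F is {OrderNo}.
Restaurant1 ⊄ {OrderNo} and Restaurant2 ⊄ {OrderNo}, so the split is lossy.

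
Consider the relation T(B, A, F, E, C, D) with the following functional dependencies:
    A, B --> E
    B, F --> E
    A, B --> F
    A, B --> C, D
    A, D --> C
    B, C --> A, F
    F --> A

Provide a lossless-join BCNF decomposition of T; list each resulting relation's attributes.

Candidate keys of the original relation: {A, B}, {B, C}, {B, F}.
In {A, B, C, D, E, F}, {A, D} is not a superkey ({A, D}⁺ restricted to this set is {A, C, D}), so split on A, D --> C into {A, C, D} and {A, B, D, E, F}.
{A, C, D} is in BCNF.
In {A, B, D, E, F}, {F} is not a superkey ({F}⁺ restricted to this set is {A, F}), so split on F --> A into {A, F} and {B, D, E, F}.
{A, F} is in BCNF.
{B, D, E, F} is in BCNF.

{A, C, D}; {A, F}; {B, D, E, F}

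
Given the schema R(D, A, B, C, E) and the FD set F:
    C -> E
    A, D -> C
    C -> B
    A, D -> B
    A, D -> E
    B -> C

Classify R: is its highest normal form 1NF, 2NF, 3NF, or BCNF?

Candidate key: {A, D}. Prime attributes: {A, D}.
C -> E: {C}⁺ = {B, C, E}, which is not all of the attributes, so the left side is not a superkey — BCNF is violated.
C -> E determines the non-prime attribute {E} from a non-superkey — 3NF is violated.
No non-prime attribute depends on a proper subset of any candidate key, so 2NF holds.

2NF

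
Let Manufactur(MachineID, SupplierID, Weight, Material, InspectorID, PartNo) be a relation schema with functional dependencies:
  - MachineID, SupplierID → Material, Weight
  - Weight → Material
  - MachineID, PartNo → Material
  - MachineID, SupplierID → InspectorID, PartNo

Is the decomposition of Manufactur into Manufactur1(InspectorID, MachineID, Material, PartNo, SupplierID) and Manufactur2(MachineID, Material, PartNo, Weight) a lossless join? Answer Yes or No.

No

The shared attributes are {MachineID, Material, PartNo} and {MachineID, Material, PartNo}⁺ = {MachineID, Material, PartNo}.
Neither Manufactur1 nor Manufactur2 is contained in that closure, so the decomposition is lossy.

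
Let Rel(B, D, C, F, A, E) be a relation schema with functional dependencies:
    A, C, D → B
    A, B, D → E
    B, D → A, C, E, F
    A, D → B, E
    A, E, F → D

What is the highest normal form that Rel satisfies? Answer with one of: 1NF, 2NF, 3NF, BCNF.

BCNF

Candidate keys: {A, D}, {A, E, F}, {B, D}. Prime attributes: {A, B, D, E, F}.
The left-hand side of every FD is a superkey, so BCNF is satisfied.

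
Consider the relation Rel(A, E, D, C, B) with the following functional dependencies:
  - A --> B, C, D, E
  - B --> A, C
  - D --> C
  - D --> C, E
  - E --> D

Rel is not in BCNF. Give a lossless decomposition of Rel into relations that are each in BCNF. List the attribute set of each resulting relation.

Candidate keys of the original relation: {A}, {B}.
Within {A, B, C, D, E}: {D}⁺ ∩ {A, B, C, D, E} = {C, D, E}, not the whole set, so D --> C, E violates BCNF; decompose into {C, D, E} and {A, B, D}.
{C, D, E}: every determinant is a superkey — BCNF.
{A, B, D}: every determinant is a superkey — BCNF.

{A, B, D}; {C, D, E}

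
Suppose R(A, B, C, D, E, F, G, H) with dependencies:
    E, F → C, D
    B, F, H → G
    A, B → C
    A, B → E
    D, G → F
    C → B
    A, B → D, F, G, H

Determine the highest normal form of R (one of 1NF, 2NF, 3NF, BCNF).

3NF

Candidate keys: {A, B}, {A, C}, {A, D, E, G}, {A, E, F}. Prime attributes: {A, B, C, D, E, F, G}.
E, F → C, D: {E, F}⁺ = {B, C, D, E, F}, which is not all of the attributes, so the left side is not a superkey — BCNF is violated.
But every attribute on its right side ({C, D}) is prime, and the same holds for every other non-superkey FD, so 3NF still holds.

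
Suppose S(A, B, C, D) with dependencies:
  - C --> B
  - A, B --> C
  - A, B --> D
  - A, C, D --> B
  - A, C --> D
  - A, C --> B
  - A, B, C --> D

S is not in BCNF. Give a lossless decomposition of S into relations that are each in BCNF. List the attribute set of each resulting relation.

{A, C, D}; {B, C}

Candidate keys of the original relation: {A, B}, {A, C}.
{A, B, C, D}: {C} determines {B, C} here but is not a superkey — split on C --> B, giving {B, C} and {A, C, D}.
{B, C} has no BCNF violation.
{A, C, D} has no BCNF violation.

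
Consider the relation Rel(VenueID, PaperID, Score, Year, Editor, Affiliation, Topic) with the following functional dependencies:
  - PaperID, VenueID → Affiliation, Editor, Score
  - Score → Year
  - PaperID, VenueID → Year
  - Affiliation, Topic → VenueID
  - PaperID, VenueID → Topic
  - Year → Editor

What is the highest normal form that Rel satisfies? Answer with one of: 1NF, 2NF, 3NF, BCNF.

Candidate keys: {Affiliation, PaperID, Topic}, {PaperID, VenueID}. Prime attributes: {Affiliation, PaperID, Topic, VenueID}.
Score → Year breaks BCNF: {Score}⁺ = {Editor, Score, Year}, so {Score} is not a superkey.
Because {Year} is non-prime and the left side of Score → Year is not a superkey, the relation is not in 3NF.
No non-prime attribute depends on a proper subset of any candidate key, so 2NF holds.

2NF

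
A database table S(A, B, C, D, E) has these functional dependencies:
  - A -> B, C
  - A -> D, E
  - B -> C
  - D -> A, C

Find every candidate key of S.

{A}, {D}

Closure of {A} is {A, B, C, D, E}, the whole schema; {A} is a candidate key.
Closure of {D} is {A, B, C, D, E}, the whole schema; {D} is a candidate key.
These are minimal and exhaustive — every other superkey contains one of them.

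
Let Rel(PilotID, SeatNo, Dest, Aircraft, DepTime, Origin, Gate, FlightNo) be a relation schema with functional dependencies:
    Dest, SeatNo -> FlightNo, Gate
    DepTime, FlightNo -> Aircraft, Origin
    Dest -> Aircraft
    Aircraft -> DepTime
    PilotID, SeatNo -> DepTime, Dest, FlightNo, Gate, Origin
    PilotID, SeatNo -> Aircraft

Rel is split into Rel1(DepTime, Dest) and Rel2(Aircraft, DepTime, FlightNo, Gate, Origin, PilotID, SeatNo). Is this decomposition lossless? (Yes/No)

No

The shared attributes are {DepTime} and {DepTime}⁺ = {DepTime}.
The closure covers neither Rel1 nor Rel2 entirely; the join is not lossless.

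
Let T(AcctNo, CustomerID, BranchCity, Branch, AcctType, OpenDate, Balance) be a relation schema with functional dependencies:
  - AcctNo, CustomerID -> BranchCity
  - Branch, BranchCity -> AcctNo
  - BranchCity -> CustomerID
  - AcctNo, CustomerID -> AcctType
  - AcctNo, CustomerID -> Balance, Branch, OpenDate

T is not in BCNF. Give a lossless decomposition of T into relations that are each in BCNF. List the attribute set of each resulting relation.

Candidate keys of the original relation: {AcctNo, BranchCity}, {AcctNo, CustomerID}, {Branch, BranchCity}.
Within {AcctNo, AcctType, Balance, Branch, BranchCity, CustomerID, OpenDate}: {BranchCity}⁺ ∩ {AcctNo, AcctType, Balance, Branch, BranchCity, CustomerID, OpenDate} = {BranchCity, CustomerID}, not the whole set, so BranchCity -> CustomerID violates BCNF; decompose into {BranchCity, CustomerID} and {AcctNo, AcctType, Balance, Branch, BranchCity, OpenDate}.
{BranchCity, CustomerID} is in BCNF.
{AcctNo, AcctType, Balance, Branch, BranchCity, OpenDate} is in BCNF.

{AcctNo, AcctType, Balance, Branch, BranchCity, OpenDate}; {BranchCity, CustomerID}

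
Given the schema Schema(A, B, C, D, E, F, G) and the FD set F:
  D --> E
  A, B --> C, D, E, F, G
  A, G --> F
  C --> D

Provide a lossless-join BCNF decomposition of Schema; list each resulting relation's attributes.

Candidate key of the original relation: {A, B}.
{A, B, C, D, E, F, G}: {D} determines {D, E} here but is not a superkey — split on D --> E, giving {D, E} and {A, B, C, D, F, G}.
{D, E} is in BCNF.
{A, B, C, D, F, G}: {A, G} determines {A, F, G} here but is not a superkey — split on A, G --> F, giving {A, F, G} and {A, B, C, D, G}.
{A, F, G} is in BCNF.
{A, B, C, D, G}: {C} determines {C, D} here but is not a superkey — split on C --> D, giving {C, D} and {A, B, C, G}.
{C, D} is in BCNF.
{A, B, C, G} is in BCNF.

{A, B, C, G}; {A, F, G}; {C, D}; {D, E}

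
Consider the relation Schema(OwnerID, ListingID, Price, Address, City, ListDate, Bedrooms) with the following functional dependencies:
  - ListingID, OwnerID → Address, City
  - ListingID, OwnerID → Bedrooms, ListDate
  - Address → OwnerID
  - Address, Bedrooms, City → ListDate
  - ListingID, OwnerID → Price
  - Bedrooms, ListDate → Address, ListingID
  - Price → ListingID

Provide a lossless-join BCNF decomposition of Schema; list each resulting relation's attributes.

{Address, Bedrooms, City, ListDate, Price}; {Address, OwnerID}; {ListingID, Price}

Candidate keys of the original relation: {Address, Bedrooms, City}, {Address, ListingID}, {Address, Price}, {Bedrooms, ListDate}, {ListingID, OwnerID}, {OwnerID, Price}.
{Address, Bedrooms, City, ListDate, ListingID, OwnerID, Price}: {Address} determines {Address, OwnerID} here but is not a superkey — split on Address → OwnerID, giving {Address, OwnerID} and {Address, Bedrooms, City, ListDate, ListingID, Price}.
{Address, OwnerID} has no BCNF violation.
{Address, Bedrooms, City, ListDate, ListingID, Price}: {Price} determines {ListingID, Price} here but is not a superkey — split on Price → ListingID, giving {ListingID, Price} and {Address, Bedrooms, City, ListDate, Price}.
{ListingID, Price} has no BCNF violation.
{Address, Bedrooms, City, ListDate, Price} has no BCNF violation.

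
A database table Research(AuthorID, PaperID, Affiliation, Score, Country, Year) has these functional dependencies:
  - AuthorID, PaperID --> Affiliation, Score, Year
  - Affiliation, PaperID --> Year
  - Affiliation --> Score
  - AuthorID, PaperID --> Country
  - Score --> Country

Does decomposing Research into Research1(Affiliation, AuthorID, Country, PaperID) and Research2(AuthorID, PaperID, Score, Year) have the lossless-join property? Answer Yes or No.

Research1 ∩ Research2 = {AuthorID, PaperID}; its closure under F is {Affiliation, AuthorID, Country, PaperID, Score, Year}.
This includes all of Research1, so the common attributes are a superkey of Research1 — the join is lossless.

Yes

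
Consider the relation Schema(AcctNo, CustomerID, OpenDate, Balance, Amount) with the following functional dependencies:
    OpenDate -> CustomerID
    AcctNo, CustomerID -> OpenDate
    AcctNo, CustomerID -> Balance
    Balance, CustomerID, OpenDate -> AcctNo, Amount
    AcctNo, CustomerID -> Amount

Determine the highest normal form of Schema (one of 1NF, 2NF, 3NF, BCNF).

3NF

Candidate keys: {AcctNo, CustomerID}, {AcctNo, OpenDate}, {Balance, OpenDate}. Prime attributes: {AcctNo, Balance, CustomerID, OpenDate}.
OpenDate -> CustomerID: {OpenDate}⁺ = {CustomerID, OpenDate}, which is not all of the attributes, so the left side is not a superkey — BCNF is violated.
Since {CustomerID} ⊆ prime attributes and every other non-superkey FD also has a prime right side, the schema is in 3NF.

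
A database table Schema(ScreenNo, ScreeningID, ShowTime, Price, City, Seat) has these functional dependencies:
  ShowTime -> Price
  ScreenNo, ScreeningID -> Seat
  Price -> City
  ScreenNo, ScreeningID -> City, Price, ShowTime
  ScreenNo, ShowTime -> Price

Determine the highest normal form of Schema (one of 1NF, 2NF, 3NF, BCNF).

Candidate key: {ScreenNo, ScreeningID}. Prime attributes: {ScreenNo, ScreeningID}.
ShowTime -> Price: {ShowTime}⁺ = {City, Price, ShowTime}, which is not all of the attributes, so the left side is not a superkey — BCNF is violated.
ShowTime -> Price determines the non-prime attribute {Price} from a non-superkey — 3NF is violated.
Checking every proper subset of each key, none determines a non-prime attribute — 2NF is satisfied.

2NF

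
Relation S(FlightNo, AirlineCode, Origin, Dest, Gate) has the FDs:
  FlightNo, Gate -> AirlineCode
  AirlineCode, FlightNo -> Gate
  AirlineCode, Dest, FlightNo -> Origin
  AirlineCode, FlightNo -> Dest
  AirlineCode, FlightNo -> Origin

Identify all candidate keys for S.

{FlightNo} never appears on the right of any FD, so every key must include it.
{AirlineCode, FlightNo}⁺ = {AirlineCode, Dest, FlightNo, Gate, Origin} — all of the relation — so {AirlineCode, FlightNo} is a candidate key.
{FlightNo, Gate}⁺ = {AirlineCode, Dest, FlightNo, Gate, Origin} — all of the relation — so {FlightNo, Gate} is a candidate key.
Any other superkey properly contains one of these, so there are no further candidate keys.

{AirlineCode, FlightNo}, {FlightNo, Gate}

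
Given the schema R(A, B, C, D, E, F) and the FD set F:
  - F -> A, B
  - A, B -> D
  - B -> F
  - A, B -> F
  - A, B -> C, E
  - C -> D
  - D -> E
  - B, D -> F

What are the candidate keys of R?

{B}, {F}

{B} is a candidate key since {B}⁺ = {A, B, C, D, E, F} covers every attribute.
{F} is a candidate key since {F}⁺ = {A, B, C, D, E, F} covers every attribute.
No proper subset of any of these is a key, and no other minimal superkey exists.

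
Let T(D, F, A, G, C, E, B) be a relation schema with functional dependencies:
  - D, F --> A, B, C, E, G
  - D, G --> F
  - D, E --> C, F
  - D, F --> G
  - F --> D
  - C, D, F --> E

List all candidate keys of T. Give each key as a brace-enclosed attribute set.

{D, E}, {D, G}, {F}

{F}⁺ = {A, B, C, D, E, F, G}, which is every attribute, so {F} is a candidate key.
{D, E}⁺ = {A, B, C, D, E, F, G}, which is every attribute, so {D, E} is a candidate key.
{D, G}⁺ = {A, B, C, D, E, F, G}, which is every attribute, so {D, G} is a candidate key.
Any other superkey properly contains one of these, so there are no further candidate keys.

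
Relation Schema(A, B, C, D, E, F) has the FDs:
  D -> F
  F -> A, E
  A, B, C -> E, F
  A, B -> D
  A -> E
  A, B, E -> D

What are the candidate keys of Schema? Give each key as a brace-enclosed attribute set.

{A, B, C}, {B, C, D}, {B, C, F}

{B, C} never appear on the right of any FD, so every key must include all of them.
{A, B, C} is a candidate key since {A, B, C}⁺ = {A, B, C, D, E, F} covers every attribute.
{B, C, D} is a candidate key since {B, C, D}⁺ = {A, B, C, D, E, F} covers every attribute.
{B, C, F} is a candidate key since {B, C, F}⁺ = {A, B, C, D, E, F} covers every attribute.
Any other superkey properly contains one of these, so there are no further candidate keys.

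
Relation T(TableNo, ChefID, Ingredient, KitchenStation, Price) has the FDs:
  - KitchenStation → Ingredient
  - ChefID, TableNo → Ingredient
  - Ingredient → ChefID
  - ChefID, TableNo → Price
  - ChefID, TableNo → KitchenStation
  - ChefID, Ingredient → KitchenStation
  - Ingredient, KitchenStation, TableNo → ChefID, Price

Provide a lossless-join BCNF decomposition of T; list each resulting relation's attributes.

{ChefID, Ingredient, KitchenStation}; {KitchenStation, Price, TableNo}

Candidate keys of the original relation: {ChefID, TableNo}, {Ingredient, TableNo}, {KitchenStation, TableNo}.
In {ChefID, Ingredient, KitchenStation, Price, TableNo}, {KitchenStation} is not a superkey ({KitchenStation}⁺ restricted to this set is {ChefID, Ingredient, KitchenStation}), so split on KitchenStation → ChefID, Ingredient into {ChefID, Ingredient, KitchenStation} and {KitchenStation, Price, TableNo}.
{ChefID, Ingredient, KitchenStation} has no BCNF violation.
{KitchenStation, Price, TableNo} has no BCNF violation.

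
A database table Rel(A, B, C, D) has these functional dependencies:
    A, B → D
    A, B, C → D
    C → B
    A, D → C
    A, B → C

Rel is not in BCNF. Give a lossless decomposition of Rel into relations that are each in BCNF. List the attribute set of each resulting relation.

{A, C, D}; {B, C}

Candidate keys of the original relation: {A, B}, {A, C}, {A, D}.
{A, B, C, D}: {C} determines {B, C} here but is not a superkey — split on C → B, giving {B, C} and {A, C, D}.
{B, C}: every determinant is a superkey — BCNF.
{A, C, D}: every determinant is a superkey — BCNF.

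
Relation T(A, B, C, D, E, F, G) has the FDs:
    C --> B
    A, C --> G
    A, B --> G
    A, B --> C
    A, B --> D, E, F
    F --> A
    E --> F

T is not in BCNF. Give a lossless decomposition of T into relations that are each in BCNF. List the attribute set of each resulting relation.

Candidate keys of the original relation: {A, B}, {A, C}, {B, E}, {B, F}, {C, E}, {C, F}.
In {A, B, C, D, E, F, G}, {C} is not a superkey ({C}⁺ restricted to this set is {B, C}), so split on C --> B into {B, C} and {A, C, D, E, F, G}.
{B, C} has no BCNF violation.
In {A, C, D, E, F, G}, {F} is not a superkey ({F}⁺ restricted to this set is {A, F}), so split on F --> A into {A, F} and {C, D, E, F, G}.
{A, F} has no BCNF violation.
In {C, D, E, F, G}, {E} is not a superkey ({E}⁺ restricted to this set is {E, F}), so split on E --> F into {E, F} and {C, D, E, G}.
{E, F} has no BCNF violation.
{C, D, E, G} has no BCNF violation.

{A, F}; {B, C}; {C, D, E, G}; {E, F}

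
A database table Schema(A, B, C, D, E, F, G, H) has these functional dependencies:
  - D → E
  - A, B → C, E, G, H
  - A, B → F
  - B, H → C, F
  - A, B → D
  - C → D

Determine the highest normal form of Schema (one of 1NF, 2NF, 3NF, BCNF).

Candidate key: {A, B}. Prime attributes: {A, B}.
For D → E we have {D}⁺ = {D, E}; {D} is not a superkey, so BCNF fails.
D → E has non-prime {E} on the right and a non-superkey on the left, so 3NF fails.
Checking every proper subset of each key, none determines a non-prime attribute — 2NF is satisfied.

2NF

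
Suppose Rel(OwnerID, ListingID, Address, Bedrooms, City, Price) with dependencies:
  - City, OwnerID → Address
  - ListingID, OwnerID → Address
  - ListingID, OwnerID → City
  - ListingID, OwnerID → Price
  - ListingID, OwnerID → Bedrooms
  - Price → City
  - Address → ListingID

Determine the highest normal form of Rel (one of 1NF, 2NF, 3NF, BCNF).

3NF

Candidate keys: {Address, OwnerID}, {City, OwnerID}, {ListingID, OwnerID}, {OwnerID, Price}. Prime attributes: {Address, City, ListingID, OwnerID, Price}.
Price → City breaks BCNF: {Price}⁺ = {City, Price}, so {Price} is not a superkey.
But every attribute on its right side ({City}) is prime, and the same holds for every other non-superkey FD, so 3NF still holds.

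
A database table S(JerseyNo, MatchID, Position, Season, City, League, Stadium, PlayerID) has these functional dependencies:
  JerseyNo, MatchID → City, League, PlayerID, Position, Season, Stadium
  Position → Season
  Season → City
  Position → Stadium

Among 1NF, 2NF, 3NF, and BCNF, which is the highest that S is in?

Candidate key: {JerseyNo, MatchID}. Prime attributes: {JerseyNo, MatchID}.
Position → Season: {Position}⁺ = {City, Position, Season, Stadium}, which is not all of the attributes, so the left side is not a superkey — BCNF is violated.
Position → Season has non-prime {Season} on the right and a non-superkey on the left, so 3NF fails.
No proper subset of a key has a non-prime attribute in its closure, so there is no partial dependency; 2NF holds.

2NF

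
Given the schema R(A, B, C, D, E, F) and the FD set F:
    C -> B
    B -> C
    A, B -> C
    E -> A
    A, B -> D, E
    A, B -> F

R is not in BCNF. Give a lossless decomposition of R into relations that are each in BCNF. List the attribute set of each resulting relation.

Candidate keys of the original relation: {A, B}, {A, C}, {B, E}, {C, E}.
In {A, B, C, D, E, F}, {C} is not a superkey ({C}⁺ restricted to this set is {B, C}), so split on C -> B into {B, C} and {A, C, D, E, F}.
{B, C} is in BCNF.
In {A, C, D, E, F}, {E} is not a superkey ({E}⁺ restricted to this set is {A, E}), so split on E -> A into {A, E} and {C, D, E, F}.
{A, E} is in BCNF.
{C, D, E, F} is in BCNF.

{A, E}; {B, C}; {C, D, E, F}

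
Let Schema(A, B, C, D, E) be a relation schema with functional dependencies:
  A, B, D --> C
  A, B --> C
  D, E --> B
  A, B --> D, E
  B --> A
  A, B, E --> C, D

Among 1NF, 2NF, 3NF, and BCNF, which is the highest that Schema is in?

BCNF

Candidate keys: {B}, {D, E}. Prime attributes: {B, D, E}.
The left-hand side of every FD is a superkey, so BCNF is satisfied.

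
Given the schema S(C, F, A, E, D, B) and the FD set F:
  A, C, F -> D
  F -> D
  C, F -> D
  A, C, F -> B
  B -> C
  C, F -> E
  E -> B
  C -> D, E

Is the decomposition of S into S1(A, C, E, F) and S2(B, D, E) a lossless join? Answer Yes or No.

Yes

S1 ∩ S2 = {E}; its closure under F is {B, C, D, E}.
This includes all of S2, so the common attributes are a superkey of S2 — the join is lossless.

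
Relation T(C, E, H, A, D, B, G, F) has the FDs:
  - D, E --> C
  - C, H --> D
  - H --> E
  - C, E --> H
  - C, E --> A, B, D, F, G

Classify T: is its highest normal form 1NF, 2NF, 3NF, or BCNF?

Candidate keys: {C, E}, {C, H}, {D, E}, {D, H}. Prime attributes: {C, D, E, H}.
H --> E breaks BCNF: {H}⁺ = {E, H}, so {H} is not a superkey.
Its right-hand attributes {E} are all prime, as are those of every other non-superkey FD — the relation is in 3NF.

3NF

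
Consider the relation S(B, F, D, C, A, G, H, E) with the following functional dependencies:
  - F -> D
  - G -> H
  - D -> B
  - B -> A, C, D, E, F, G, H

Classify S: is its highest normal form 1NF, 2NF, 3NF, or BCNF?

2NF

Candidate keys: {B}, {D}, {F}. Prime attributes: {B, D, F}.
For G -> H we have {G}⁺ = {G, H}; {G} is not a superkey, so BCNF fails.
G -> H has non-prime {H} on the right and a non-superkey on the left, so 3NF fails.
All keys have size 1, which rules out partial dependencies — 2NF is satisfied.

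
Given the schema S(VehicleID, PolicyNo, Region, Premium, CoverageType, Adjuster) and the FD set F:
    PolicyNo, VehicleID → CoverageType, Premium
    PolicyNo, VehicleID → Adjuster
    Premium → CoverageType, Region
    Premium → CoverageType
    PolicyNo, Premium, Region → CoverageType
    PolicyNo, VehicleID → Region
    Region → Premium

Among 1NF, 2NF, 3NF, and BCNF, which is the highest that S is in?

2NF

Candidate key: {PolicyNo, VehicleID}. Prime attributes: {PolicyNo, VehicleID}.
Premium → CoverageType, Region breaks BCNF: {Premium}⁺ = {CoverageType, Premium, Region}, so {Premium} is not a superkey.
Premium → CoverageType, Region has non-prime {CoverageType, Region} on the right and a non-superkey on the left, so 3NF fails.
No proper subset of a key has a non-prime attribute in its closure, so there is no partial dependency; 2NF holds.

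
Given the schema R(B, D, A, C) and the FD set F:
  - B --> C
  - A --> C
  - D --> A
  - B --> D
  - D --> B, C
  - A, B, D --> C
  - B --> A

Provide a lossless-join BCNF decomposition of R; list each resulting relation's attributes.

{A, B, D}; {A, C}

Candidate keys of the original relation: {B}, {D}.
Within {A, B, C, D}: {A}⁺ ∩ {A, B, C, D} = {A, C}, not the whole set, so A --> C violates BCNF; decompose into {A, C} and {A, B, D}.
{A, C} has no BCNF violation.
{A, B, D} has no BCNF violation.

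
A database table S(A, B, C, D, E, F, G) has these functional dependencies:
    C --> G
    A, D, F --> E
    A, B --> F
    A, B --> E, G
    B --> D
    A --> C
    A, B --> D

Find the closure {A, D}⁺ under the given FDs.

Start with {A, D}.
A --> C applies; add {C} → now {A, C, D}.
C --> G applies; add {G} → now {A, C, D, G}.
No further FD applies.

{A, C, D, G}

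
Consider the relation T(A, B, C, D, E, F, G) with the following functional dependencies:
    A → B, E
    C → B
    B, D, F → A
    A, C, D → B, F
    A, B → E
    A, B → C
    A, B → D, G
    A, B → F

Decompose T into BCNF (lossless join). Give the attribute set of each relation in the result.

{A, C, D, E, F, G}; {B, C}

Candidate keys of the original relation: {A}, {B, D, F}, {C, D, F}.
{A, B, C, D, E, F, G}: {C} determines {B, C} here but is not a superkey — split on C → B, giving {B, C} and {A, C, D, E, F, G}.
{B, C} has no BCNF violation.
{A, C, D, E, F, G} has no BCNF violation.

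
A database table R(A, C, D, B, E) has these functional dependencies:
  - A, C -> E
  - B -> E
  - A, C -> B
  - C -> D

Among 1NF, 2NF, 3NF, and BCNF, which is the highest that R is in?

1NF

Candidate key: {A, C}. Prime attributes: {A, C}.
B -> E breaks BCNF: {B}⁺ = {B, E}, so {B} is not a superkey.
B -> E determines the non-prime attribute {E} from a non-superkey — 3NF is violated.
{C} is a proper subset of the key {A, C}, and {C}⁺ contains the non-prime attribute {D} — a partial dependency, so 2NF is violated.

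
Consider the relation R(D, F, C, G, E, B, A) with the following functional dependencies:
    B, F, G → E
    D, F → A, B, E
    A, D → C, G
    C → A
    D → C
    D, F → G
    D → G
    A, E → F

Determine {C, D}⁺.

Start with {C, D}.
C → A applies; add {A} → now {A, C, D}.
D → G applies; add {G} → now {A, C, D, G}.
No further FD applies.

{A, C, D, G}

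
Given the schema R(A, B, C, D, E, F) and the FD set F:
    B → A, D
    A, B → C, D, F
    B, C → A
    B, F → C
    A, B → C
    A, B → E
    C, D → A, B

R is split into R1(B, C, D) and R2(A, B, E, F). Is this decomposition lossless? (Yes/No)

Common attributes: {B}; their closure is {A, B, C, D, E, F}.
R1 is contained in that closure, so R1 ∩ R2 → R1 holds and the join is lossless.

Yes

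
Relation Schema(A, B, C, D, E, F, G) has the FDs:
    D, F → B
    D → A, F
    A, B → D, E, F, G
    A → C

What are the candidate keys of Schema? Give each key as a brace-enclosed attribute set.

{A, B}, {D}

{D} is a candidate key since {D}⁺ = {A, B, C, D, E, F, G} covers every attribute.
{A, B} is a candidate key since {A, B}⁺ = {A, B, C, D, E, F, G} covers every attribute.
No proper subset of any of these is a key, and no other minimal superkey exists.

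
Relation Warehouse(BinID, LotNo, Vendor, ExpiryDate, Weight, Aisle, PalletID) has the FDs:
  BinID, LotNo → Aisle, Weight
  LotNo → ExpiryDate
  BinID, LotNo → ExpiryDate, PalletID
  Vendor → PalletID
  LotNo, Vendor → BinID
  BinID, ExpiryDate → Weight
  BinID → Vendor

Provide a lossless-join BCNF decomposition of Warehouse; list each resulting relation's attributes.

{Aisle, BinID, LotNo, Weight}; {BinID, Vendor}; {ExpiryDate, LotNo}; {PalletID, Vendor}

Candidate keys of the original relation: {BinID, LotNo}, {LotNo, Vendor}.
In {Aisle, BinID, ExpiryDate, LotNo, PalletID, Vendor, Weight}, {LotNo} is not a superkey ({LotNo}⁺ restricted to this set is {ExpiryDate, LotNo}), so split on LotNo → ExpiryDate into {ExpiryDate, LotNo} and {Aisle, BinID, LotNo, PalletID, Vendor, Weight}.
{ExpiryDate, LotNo} has no BCNF violation.
In {Aisle, BinID, LotNo, PalletID, Vendor, Weight}, {Vendor} is not a superkey ({Vendor}⁺ restricted to this set is {PalletID, Vendor}), so split on Vendor → PalletID into {PalletID, Vendor} and {Aisle, BinID, LotNo, Vendor, Weight}.
{PalletID, Vendor} has no BCNF violation.
In {Aisle, BinID, LotNo, Vendor, Weight}, {BinID} is not a superkey ({BinID}⁺ restricted to this set is {BinID, Vendor}), so split on BinID → Vendor into {BinID, Vendor} and {Aisle, BinID, LotNo, Weight}.
{BinID, Vendor} has no BCNF violation.
{Aisle, BinID, LotNo, Weight} has no BCNF violation.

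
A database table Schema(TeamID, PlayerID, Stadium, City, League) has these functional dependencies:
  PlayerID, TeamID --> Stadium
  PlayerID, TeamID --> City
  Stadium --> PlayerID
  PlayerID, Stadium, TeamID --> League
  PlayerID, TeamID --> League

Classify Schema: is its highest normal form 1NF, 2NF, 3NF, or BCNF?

Candidate keys: {PlayerID, TeamID}, {Stadium, TeamID}. Prime attributes: {PlayerID, Stadium, TeamID}.
Stadium --> PlayerID breaks BCNF: {Stadium}⁺ = {PlayerID, Stadium}, so {Stadium} is not a superkey.
But every attribute on its right side ({PlayerID}) is prime, and the same holds for every other non-superkey FD, so 3NF still holds.

3NF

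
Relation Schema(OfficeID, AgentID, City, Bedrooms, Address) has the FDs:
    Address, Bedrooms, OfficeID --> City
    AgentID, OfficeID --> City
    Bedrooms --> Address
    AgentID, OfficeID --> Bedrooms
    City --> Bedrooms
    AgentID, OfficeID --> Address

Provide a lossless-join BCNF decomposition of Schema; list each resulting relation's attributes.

{Address, Bedrooms}; {AgentID, Bedrooms, OfficeID}; {Bedrooms, City}; {City, OfficeID}

Candidate key of the original relation: {AgentID, OfficeID}.
Within {Address, AgentID, Bedrooms, City, OfficeID}: {Address, Bedrooms, OfficeID}⁺ ∩ {Address, AgentID, Bedrooms, City, OfficeID} = {Address, Bedrooms, City, OfficeID}, not the whole set, so Address, Bedrooms, OfficeID --> City violates BCNF; decompose into {Address, Bedrooms, City, OfficeID} and {Address, AgentID, Bedrooms, OfficeID}.
Within {Address, Bedrooms, City, OfficeID}: {Bedrooms}⁺ ∩ {Address, Bedrooms, City, OfficeID} = {Address, Bedrooms}, not the whole set, so Bedrooms --> Address violates BCNF; decompose into {Address, Bedrooms} and {Bedrooms, City, OfficeID}.
{Address, Bedrooms} has no BCNF violation.
Within {Bedrooms, City, OfficeID}: {City}⁺ ∩ {Bedrooms, City, OfficeID} = {Bedrooms, City}, not the whole set, so City --> Bedrooms violates BCNF; decompose into {Bedrooms, City} and {City, OfficeID}.
{Bedrooms, City} has no BCNF violation.
{City, OfficeID} has no BCNF violation.
Within {Address, AgentID, Bedrooms, OfficeID}: {Bedrooms}⁺ ∩ {Address, AgentID, Bedrooms, OfficeID} = {Address, Bedrooms}, not the whole set, so Bedrooms --> Address violates BCNF; decompose into {Address, Bedrooms} and {AgentID, Bedrooms, OfficeID}.
{Address, Bedrooms} has no BCNF violation.
{AgentID, Bedrooms, OfficeID} has no BCNF violation.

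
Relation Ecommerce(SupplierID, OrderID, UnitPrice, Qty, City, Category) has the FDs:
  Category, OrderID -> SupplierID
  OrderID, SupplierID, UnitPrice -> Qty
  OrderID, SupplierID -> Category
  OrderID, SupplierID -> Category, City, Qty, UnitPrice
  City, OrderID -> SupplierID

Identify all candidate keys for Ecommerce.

{Category, OrderID}, {City, OrderID}, {OrderID, SupplierID}

Attributes never on any right-hand side: {OrderID} — every candidate key must contain it.
{Category, OrderID} is a candidate key since {Category, OrderID}⁺ = {Category, City, OrderID, Qty, SupplierID, UnitPrice} covers every attribute.
{City, OrderID} is a candidate key since {City, OrderID}⁺ = {Category, City, OrderID, Qty, SupplierID, UnitPrice} covers every attribute.
{OrderID, SupplierID} is a candidate key since {OrderID, SupplierID}⁺ = {Category, City, OrderID, Qty, SupplierID, UnitPrice} covers every attribute.
These are minimal and exhaustive — every other superkey contains one of them.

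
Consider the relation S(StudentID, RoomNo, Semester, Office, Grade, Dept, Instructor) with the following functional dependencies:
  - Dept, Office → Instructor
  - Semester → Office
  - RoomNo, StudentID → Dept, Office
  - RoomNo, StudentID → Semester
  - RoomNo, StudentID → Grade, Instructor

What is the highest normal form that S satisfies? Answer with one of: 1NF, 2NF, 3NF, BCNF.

2NF

Candidate key: {RoomNo, StudentID}. Prime attributes: {RoomNo, StudentID}.
Dept, Office → Instructor: {Dept, Office}⁺ = {Dept, Instructor, Office}, which is not all of the attributes, so the left side is not a superkey — BCNF is violated.
Dept, Office → Instructor determines the non-prime attribute {Instructor} from a non-superkey — 3NF is violated.
No non-prime attribute depends on a proper subset of any candidate key, so 2NF holds.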